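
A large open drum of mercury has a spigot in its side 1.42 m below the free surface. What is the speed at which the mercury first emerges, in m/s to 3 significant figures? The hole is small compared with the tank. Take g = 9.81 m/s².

Bernoulli from surface to hole (P equal, v_surface ≈ 0): v = √(2gh) = √(2×9.81×1.42) = 5.28 m/s.

v ≈ 5.28 m/s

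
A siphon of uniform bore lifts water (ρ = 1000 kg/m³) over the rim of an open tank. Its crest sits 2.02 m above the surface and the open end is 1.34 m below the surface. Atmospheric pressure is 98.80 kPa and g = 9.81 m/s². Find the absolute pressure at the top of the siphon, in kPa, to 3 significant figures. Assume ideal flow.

P_top = 65.8 kPa

From the surface to the outlet (both open to atmosphere, surface at rest): v = √(2g·h_out) = √(2·9.81·1.34) = 5.13 m/s.
Continuity keeps v the same throughout the tube; from surface to crest, P_atm + 0 = P_top + ½ρv² + ρg·h_top.
P_top = 98800 − ½·1000·5.13² − 1000·9.81·2.02 = 65800 Pa.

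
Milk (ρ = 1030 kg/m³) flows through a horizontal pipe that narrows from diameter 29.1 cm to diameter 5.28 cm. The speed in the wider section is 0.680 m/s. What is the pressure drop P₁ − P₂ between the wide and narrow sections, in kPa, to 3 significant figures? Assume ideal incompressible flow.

Continuity gives A₁v₁ = A₂v₂, so v₂ = (665 cm²)/(21.9 cm²) × 0.680 m/s = 20.7 m/s.
Bernoulli (h₁ = h₂): P₁ − P₂ = ½ρ(v₂² − v₁²).
P₁ − P₂ = ½·1030·(20.7² − 0.680²) = ½·1030·426 = 219000 Pa.

ΔP ≈ 219 kPa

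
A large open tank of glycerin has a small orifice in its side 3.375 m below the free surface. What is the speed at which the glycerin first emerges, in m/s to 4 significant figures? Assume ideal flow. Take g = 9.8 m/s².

v ≈ 8.133 m/s

Bernoulli from surface to hole (P equal, v_surface ≈ 0): v = √(2gh) = √(2×9.8×3.375) = 8.133 m/s.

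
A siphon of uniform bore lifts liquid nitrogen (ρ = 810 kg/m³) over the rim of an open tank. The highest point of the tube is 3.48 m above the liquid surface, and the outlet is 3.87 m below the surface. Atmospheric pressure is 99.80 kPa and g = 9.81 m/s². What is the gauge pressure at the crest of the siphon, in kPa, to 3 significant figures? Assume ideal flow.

From the surface to the outlet (both open to atmosphere, surface at rest): v = √(2g·h_out) = √(2·9.81·3.87) = 8.71 m/s.
With constant cross-section the crest speed equals v; applying Bernoulli from the surface up to the crest, P_top = P_atm − ½ρv² − ρg·h_top.
P_top = 99800 − ½·810·8.71² − 810·9.81·3.48 = 41400 Pa. So P_gauge = P_top − P_atm = -58400 Pa.

P_gauge = -58.4 kPa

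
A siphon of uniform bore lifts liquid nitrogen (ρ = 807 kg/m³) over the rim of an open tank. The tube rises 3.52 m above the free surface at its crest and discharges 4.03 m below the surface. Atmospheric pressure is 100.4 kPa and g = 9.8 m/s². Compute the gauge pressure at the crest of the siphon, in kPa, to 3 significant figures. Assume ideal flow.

Bernoulli surface→outlet gives ½v² = g·h_out, so v = √(2·9.8·4.03) = 8.89 m/s.
The bore is uniform, so the speed at the crest is the same v. Bernoulli surface→crest: P_atm = P_top + ½ρv² + ρg·h_top.
P_top = 100400 − ½·807·8.89² − 807·9.8·3.52 = 40700 Pa. So P_gauge = P_top − P_atm = -59700 Pa.

P_gauge ≈ -59.7 kPa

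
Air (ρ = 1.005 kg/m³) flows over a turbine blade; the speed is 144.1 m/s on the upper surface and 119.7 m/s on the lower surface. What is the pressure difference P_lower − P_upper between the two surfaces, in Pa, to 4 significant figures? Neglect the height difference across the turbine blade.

The pressure is lower where the speed is higher: ΔP = ½ρ(v_up² − v_low²).
ΔP = ½·1.005·(144.1² − 119.7²) = 3234 Pa.

3234 Pa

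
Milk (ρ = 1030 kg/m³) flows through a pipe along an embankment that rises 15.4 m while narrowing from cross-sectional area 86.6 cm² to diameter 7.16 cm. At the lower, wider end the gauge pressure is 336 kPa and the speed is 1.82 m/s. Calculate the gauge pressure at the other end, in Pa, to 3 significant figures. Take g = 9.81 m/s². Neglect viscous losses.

The volume flow rate is constant, so v₂ = (A₁/A₂)v₁ = (86.6/40.3)·1.82 = 3.91 m/s.
Energy conservation along the streamline gives P₂ = P₁ − ½ρ(v₂² − v₁²) − ρg(h₂ − h₁).
P₂ = 336000 + ½·1030·(1.82² − 3.91²) − 1030·9.81·(+15.4) = 336000 + (-6190) − (156000) = 174000 Pa.

174000 Pa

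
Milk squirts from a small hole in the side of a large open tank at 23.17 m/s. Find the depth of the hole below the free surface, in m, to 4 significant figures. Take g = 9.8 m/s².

Inverting v = √(2gh) gives h = v² / 2g.
h = 23.17²/(2·9.8) = 536.8/19.60 = 27.39 m.

h = 27.39 m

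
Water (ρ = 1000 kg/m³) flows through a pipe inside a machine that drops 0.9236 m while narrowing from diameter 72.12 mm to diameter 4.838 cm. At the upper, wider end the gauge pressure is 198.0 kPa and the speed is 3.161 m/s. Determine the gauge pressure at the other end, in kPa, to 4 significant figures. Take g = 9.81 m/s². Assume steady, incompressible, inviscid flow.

P₂ ≈ 187.4 kPa

By continuity, v₂ = v₁·A₁/A₂ = 3.161·(40.85/18.38) = 7.024 m/s.
Energy conservation along the streamline gives P₂ = P₁ − ½ρ(v₂² − v₁²) − ρg(h₂ − h₁).
P₂ = 198000 + ½·1000·(3.161² − 7.024²) − 1000·9.81·(−0.9236) = 198000 + (-19670) − (-9061) = 187400 Pa.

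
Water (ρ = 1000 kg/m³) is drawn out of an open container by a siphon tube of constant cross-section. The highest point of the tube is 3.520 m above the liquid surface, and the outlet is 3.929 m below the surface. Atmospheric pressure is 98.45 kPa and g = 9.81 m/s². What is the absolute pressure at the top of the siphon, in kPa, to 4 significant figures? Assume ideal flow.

Bernoulli surface→outlet gives ½v² = g·h_out, so v = √(2·9.81·3.929) = 8.780 m/s.
With constant cross-section the crest speed equals v; applying Bernoulli from the surface up to the crest, P_top = P_atm − ½ρv² − ρg·h_top.
P_top = 98450 − ½·1000·8.780² − 1000·9.81·3.520 = 25380 Pa.

P_top ≈ 25.38 kPa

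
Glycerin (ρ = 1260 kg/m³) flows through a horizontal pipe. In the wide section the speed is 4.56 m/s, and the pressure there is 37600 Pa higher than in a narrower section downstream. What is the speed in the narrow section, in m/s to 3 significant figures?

v₂ = 8.97 m/s

Along the level pipe P + ½ρv² is conserved, hence v₂² = v₁² + 2(P₁ − P₂)/ρ.
v₂ = √(4.56² + 2·37600/1260) = √(20.8 + 59.7) = 8.97 m/s.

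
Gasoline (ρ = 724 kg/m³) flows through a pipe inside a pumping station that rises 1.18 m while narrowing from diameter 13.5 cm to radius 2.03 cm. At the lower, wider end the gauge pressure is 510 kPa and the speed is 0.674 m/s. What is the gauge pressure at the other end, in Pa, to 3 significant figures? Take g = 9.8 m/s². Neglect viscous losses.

P₂ ≈ 482000 Pa

The volume flow rate is constant, so v₂ = (A₁/A₂)v₁ = (143/12.9)·0.674 = 7.45 m/s.
Applying Bernoulli between the two ends and solving for P₂: P₂ = P₁ + ½ρ(v₁² − v₂²) − ρgΔh.
P₂ = 510000 + ½·724·(0.674² − 7.45²) − 724·9.8·(+1.18) = 510000 + (-19900) − (8370) = 482000 Pa.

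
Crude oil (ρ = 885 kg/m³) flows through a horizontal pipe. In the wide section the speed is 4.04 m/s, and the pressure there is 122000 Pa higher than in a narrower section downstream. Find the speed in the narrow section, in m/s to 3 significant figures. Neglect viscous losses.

17.1 m/s

With h₁ = h₂, rearranging Bernoulli gives v₂ = √(v₁² + 2ΔP/ρ).
v₂ = √(4.04² + 2·122000/885) = √(16.3 + 276) = 17.1 m/s.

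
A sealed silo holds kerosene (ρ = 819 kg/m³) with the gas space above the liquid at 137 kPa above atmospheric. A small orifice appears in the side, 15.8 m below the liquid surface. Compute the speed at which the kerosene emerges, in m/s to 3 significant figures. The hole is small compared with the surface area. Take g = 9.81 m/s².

Take point 1 at the surface (v₁ ≈ 0) and point 2 at the hole (at atmospheric pressure). Bernoulli: P₁ + ρg h = P_atm + ½ρv₂².
With P₁ − P_atm = 137000 Pa, v₂ = √(2gh + 2ΔP/ρ) = √(2·9.81·15.8 + 2·137000/819) = 25.4 m/s.

v ≈ 25.4 m/s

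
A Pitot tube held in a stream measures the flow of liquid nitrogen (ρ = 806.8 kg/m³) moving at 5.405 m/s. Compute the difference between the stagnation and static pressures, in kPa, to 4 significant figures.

Bernoulli between the free stream and the stagnation point: ½ρv² = P_stag − P_static.
ΔP = ½·806.8·5.405² = 11780 Pa.

ΔP ≈ 11.78 kPa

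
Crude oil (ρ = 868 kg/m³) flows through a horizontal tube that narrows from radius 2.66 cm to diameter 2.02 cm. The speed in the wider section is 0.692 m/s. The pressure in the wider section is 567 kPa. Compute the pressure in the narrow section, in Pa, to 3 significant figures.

The volume flow rate is constant, so v₂ = (A₁/A₂)v₁ = (22.2/3.20)·0.692 = 4.80 m/s.
Bernoulli (h₁ = h₂): P₁ − P₂ = ½ρ(v₂² − v₁²).
P₂ = P₁ − ½ρ(v₂² − v₁²) = 567000 − ½·868·(4.80² − 0.692²) = 567000 − 9790 = 557000 Pa.

P₂ = 557000 Pa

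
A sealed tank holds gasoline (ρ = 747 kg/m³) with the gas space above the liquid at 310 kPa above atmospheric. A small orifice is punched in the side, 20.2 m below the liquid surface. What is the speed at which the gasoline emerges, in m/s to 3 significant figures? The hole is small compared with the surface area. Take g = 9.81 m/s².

Take point 1 at the surface (v₁ ≈ 0) and point 2 at the hole (at atmospheric pressure). Bernoulli: P₁ + ρg h = P_atm + ½ρv₂².
With P₁ − P_atm = 310000 Pa, v₂ = √(2gh + 2ΔP/ρ) = √(2·9.81·20.2 + 2·310000/747) = 35.0 m/s.

35.0 m/s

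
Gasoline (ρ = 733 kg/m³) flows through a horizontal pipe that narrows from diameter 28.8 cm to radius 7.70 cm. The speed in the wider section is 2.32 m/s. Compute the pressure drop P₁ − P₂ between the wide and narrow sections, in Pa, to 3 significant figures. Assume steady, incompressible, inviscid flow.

Mass conservation (A₁v₁ = A₂v₂) gives v₂ = 2.32 × 651/186 = 8.11 m/s.
With no height change, Bernoulli's equation is P₁ + ½ρv₁² = P₂ + ½ρv₂².
P₁ − P₂ = ½·733·(8.11² − 2.32²) = ½·733·60.5 = 22200 Pa.

ΔP ≈ 22200 Pa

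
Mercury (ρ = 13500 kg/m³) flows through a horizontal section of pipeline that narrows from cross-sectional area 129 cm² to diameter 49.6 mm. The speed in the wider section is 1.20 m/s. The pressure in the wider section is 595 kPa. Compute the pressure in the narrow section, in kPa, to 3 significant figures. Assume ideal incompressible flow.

By continuity, v₂ = v₁·A₁/A₂ = 1.20·(129/19.3) = 8.01 m/s.
With no height change, Bernoulli's equation is P₁ + ½ρv₁² = P₂ + ½ρv₂².
P₂ = P₁ − ½ρ(v₂² − v₁²) = 595000 − ½·13500·(8.01² − 1.20²) = 595000 − 424000 = 171000 Pa.

P₂ ≈ 171 kPa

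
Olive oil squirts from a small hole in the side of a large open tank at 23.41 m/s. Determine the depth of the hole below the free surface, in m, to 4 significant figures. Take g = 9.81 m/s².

For a small hole in a large open tank, ½v² = gh, giving h = v²/(2g).
h = 23.41²/(2·9.81) = 548.0/19.62 = 27.93 m.

h ≈ 27.93 m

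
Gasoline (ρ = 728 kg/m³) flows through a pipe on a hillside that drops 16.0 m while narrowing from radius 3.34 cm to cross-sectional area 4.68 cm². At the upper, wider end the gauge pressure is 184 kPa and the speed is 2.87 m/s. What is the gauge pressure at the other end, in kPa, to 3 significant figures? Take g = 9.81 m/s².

P₂ = 133 kPa

Continuity gives A₁v₁ = A₂v₂, so v₂ = (35.0 cm²)/(4.68 cm²) × 2.87 m/s = 21.5 m/s.
Bernoulli: P₁ + ½ρv₁² + ρg h₁ = P₂ + ½ρv₂² + ρg h₂, so P₂ = P₁ + ½ρ(v₁² − v₂²) − ρg(h₂ − h₁).
P₂ = 184000 + ½·728·(2.87² − 21.5²) − 728·9.81·(−16.0) = 184000 + (-165000) − (-114000) = 133000 Pa.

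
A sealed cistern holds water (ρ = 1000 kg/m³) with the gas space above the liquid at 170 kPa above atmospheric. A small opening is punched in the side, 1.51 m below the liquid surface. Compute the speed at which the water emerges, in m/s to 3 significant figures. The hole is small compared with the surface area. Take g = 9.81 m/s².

Take point 1 at the surface (v₁ ≈ 0) and point 2 at the hole (at atmospheric pressure). Bernoulli: P₁ + ρg h = P_atm + ½ρv₂².
With P₁ − P_atm = 170000 Pa, v₂ = √(2gh + 2ΔP/ρ) = √(2·9.81·1.51 + 2·170000/1000) = 19.2 m/s.

v ≈ 19.2 m/s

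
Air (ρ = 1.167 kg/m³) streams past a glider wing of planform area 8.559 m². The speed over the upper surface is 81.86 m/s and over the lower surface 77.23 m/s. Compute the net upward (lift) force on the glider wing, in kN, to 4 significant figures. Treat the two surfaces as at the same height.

F ≈ 3.679 kN

The faster flow above has the lower pressure; Bernoulli (same height) gives ΔP = ½ρ(v_up² − v_low²).
ΔP = ½·1.167·(81.86² − 77.23²) = 429.8 Pa.
Lift = ΔP · A = 429.8 × 8.559 = 3679 N.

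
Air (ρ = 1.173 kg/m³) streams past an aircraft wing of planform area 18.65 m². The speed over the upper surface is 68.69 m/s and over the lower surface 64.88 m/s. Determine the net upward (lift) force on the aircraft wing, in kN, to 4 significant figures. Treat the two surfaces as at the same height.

With equal heights on the two surfaces, Bernoulli gives P_lower − P_upper = ½ρ(v_upper² − v_lower²).
ΔP = ½·1.173·(68.69² − 64.88²) = 298.5 Pa.
Lift = ΔP · A = 298.5 × 18.65 = 5566 N.

5.566 kN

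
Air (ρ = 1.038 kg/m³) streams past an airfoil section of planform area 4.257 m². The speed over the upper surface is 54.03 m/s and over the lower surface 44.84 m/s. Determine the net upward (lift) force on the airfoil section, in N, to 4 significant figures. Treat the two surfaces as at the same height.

F ≈ 2007 N

With equal heights on the two surfaces, Bernoulli gives P_lower − P_upper = ½ρ(v_upper² − v_lower²).
ΔP = ½·1.038·(54.03² − 44.84²) = 471.6 Pa.
Lift = ΔP · A = 471.6 × 4.257 = 2007 N.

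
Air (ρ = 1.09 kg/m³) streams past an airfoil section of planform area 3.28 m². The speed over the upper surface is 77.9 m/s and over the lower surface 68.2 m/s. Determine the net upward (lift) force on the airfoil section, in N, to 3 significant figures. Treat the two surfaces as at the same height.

F = 2530 N

The faster flow above has the lower pressure; Bernoulli (same height) gives ΔP = ½ρ(v_up² − v_low²).
ΔP = ½·1.09·(77.9² − 68.2²) = 772 Pa.
Lift = ΔP · A = 772 × 3.28 = 2530 N.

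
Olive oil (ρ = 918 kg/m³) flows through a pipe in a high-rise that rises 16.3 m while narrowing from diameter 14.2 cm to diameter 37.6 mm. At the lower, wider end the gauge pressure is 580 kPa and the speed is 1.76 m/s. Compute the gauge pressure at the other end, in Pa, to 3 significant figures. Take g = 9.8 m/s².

Continuity gives A₁v₁ = A₂v₂, so v₂ = (158 cm²)/(11.1 cm²) × 1.76 m/s = 25.1 m/s.
Applying Bernoulli between the two ends and solving for P₂: P₂ = P₁ + ½ρ(v₁² − v₂²) − ρgΔh.
P₂ = 580000 + ½·918·(1.76² − 25.1²) − 918·9.8·(+16.3) = 580000 + (-288000) − (147000) = 146000 Pa.

P₂ = 146000 Pa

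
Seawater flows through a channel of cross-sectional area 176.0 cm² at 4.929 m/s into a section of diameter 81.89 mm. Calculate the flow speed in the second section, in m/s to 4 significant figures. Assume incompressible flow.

The volume flow rate is constant, so v₂ = (A₁/A₂)v₁ = (176.0/52.67)·4.929 = 16.47 m/s.

16.47 m/s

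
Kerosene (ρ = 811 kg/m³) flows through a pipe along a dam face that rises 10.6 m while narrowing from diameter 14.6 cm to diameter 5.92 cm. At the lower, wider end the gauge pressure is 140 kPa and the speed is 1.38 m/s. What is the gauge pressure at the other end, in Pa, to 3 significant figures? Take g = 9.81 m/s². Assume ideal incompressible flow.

27900 Pa

Continuity gives A₁v₁ = A₂v₂, so v₂ = (167 cm²)/(27.5 cm²) × 1.38 m/s = 8.39 m/s.
Energy conservation along the streamline gives P₂ = P₁ − ½ρ(v₂² − v₁²) − ρg(h₂ − h₁).
P₂ = 140000 + ½·811·(1.38² − 8.39²) − 811·9.81·(+10.6) = 140000 + (-27800) − (84300) = 27900 Pa.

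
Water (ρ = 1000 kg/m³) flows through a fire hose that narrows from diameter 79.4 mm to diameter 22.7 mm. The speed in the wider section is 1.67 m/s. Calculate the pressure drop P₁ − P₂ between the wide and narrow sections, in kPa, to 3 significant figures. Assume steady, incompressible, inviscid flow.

The volume flow rate is constant, so v₂ = (A₁/A₂)v₁ = (49.5/4.05)·1.67 = 20.4 m/s.
The pipe is horizontal, so Bernoulli reduces to P₁ + ½ρv₁² = P₂ + ½ρv₂².
P₁ − P₂ = ½·1000·(20.4² − 1.67²) = ½·1000·415 = 207000 Pa.

ΔP ≈ 207 kPa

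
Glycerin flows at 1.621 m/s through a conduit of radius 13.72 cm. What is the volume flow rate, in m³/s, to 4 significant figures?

Q = 0.09586 m³/s

Q = A·v = 0.05914 m² × 1.621 m/s = 0.09586 m³/s.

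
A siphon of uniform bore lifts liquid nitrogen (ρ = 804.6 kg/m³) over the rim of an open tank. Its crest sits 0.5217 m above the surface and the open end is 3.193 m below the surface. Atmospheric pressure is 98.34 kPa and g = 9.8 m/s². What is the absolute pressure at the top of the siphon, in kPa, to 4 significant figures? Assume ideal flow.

From the surface to the outlet (both open to atmosphere, surface at rest): v = √(2g·h_out) = √(2·9.8·3.193) = 7.911 m/s.
The bore is uniform, so the speed at the crest is the same v. Bernoulli surface→crest: P_atm = P_top + ½ρv² + ρg·h_top.
P_top = 98340 − ½·804.6·7.911² − 804.6·9.8·0.5217 = 69050 Pa.

P_top = 69.05 kPa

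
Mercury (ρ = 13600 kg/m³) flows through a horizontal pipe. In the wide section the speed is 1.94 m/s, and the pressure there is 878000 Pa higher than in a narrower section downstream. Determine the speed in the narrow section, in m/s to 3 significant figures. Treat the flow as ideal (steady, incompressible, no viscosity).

Horizontal Bernoulli: P₁ + ½ρv₁² = P₂ + ½ρv₂², so v₂² = v₁² + 2(P₁ − P₂)/ρ.
v₂ = √(1.94² + 2·878000/13600) = √(3.76 + 129) = 11.5 m/s.

11.5 m/s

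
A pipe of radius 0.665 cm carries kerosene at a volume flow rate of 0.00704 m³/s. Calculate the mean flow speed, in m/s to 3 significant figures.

Q = 0.00704 m³/s = 0.00704 m³/s.
v = Q/A = 0.00704 / 0.000139 = 50.7 m/s.

v ≈ 50.7 m/s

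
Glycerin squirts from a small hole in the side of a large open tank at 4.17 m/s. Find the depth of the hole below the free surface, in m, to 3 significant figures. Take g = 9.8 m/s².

h ≈ 0.887 m

For a small hole in a large open tank, ½v² = gh, giving h = v²/(2g).
h = 4.17²/(2·9.8) = 17.4/19.60 = 0.887 m.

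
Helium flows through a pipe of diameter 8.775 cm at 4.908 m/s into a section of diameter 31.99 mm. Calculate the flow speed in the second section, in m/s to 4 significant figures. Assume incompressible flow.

Mass conservation (A₁v₁ = A₂v₂) gives v₂ = 4.908 × 60.48/8.037 = 36.93 m/s.

36.93 m/s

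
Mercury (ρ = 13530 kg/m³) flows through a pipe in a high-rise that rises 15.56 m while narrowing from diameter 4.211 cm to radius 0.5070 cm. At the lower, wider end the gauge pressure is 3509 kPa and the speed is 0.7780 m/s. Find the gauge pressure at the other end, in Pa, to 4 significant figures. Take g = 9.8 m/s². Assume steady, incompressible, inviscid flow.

By continuity, v₂ = v₁·A₁/A₂ = 0.7780·(13.93/0.8075) = 13.42 m/s.
Bernoulli: P₁ + ½ρv₁² + ρg h₁ = P₂ + ½ρv₂² + ρg h₂, so P₂ = P₁ + ½ρ(v₁² − v₂²) − ρg(h₂ − h₁).
P₂ = 3509000 + ½·13530·(0.7780² − 13.42²) − 13530·9.8·(+15.56) = 3509000 + (-1214000) − (2063000) = 232000 Pa.

P₂ = 232000 Pa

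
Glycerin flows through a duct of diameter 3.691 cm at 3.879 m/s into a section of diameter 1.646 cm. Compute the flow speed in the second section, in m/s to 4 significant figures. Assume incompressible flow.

v₂ = 19.51 m/s

Continuity gives A₁v₁ = A₂v₂, so v₂ = (10.70 cm²)/(2.128 cm²) × 3.879 m/s = 19.51 m/s.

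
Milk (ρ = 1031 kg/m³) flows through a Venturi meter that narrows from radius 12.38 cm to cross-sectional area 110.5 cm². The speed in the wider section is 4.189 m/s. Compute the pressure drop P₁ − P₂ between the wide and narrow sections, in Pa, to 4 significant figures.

Mass conservation (A₁v₁ = A₂v₂) gives v₂ = 4.189 × 481.5/110.5 = 18.25 m/s.
With no height change, Bernoulli's equation is P₁ + ½ρv₁² = P₂ + ½ρv₂².
P₁ − P₂ = ½·1031·(18.25² − 4.189²) = ½·1031·315.6 = 162700 Pa.

ΔP ≈ 162700 Pa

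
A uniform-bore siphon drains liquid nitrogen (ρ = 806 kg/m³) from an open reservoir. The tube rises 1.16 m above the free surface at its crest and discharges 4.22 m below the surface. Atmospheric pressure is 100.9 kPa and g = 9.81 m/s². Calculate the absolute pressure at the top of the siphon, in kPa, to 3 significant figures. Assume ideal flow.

P_top = 58.4 kPa

Bernoulli surface→outlet gives ½v² = g·h_out, so v = √(2·9.81·4.22) = 9.10 m/s.
The bore is uniform, so the speed at the crest is the same v. Bernoulli surface→crest: P_atm = P_top + ½ρv² + ρg·h_top.
P_top = 100900 − ½·806·9.10² − 806·9.81·1.16 = 58400 Pa.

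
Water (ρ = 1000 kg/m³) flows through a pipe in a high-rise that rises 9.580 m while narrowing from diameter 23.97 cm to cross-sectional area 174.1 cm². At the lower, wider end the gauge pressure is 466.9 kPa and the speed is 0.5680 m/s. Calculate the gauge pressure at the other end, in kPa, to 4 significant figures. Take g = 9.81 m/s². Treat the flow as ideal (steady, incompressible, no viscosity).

P₂ = 372.0 kPa

By continuity, v₂ = v₁·A₁/A₂ = 0.5680·(451.3/174.1) = 1.472 m/s.
Applying Bernoulli between the two ends and solving for P₂: P₂ = P₁ + ½ρ(v₁² − v₂²) − ρgΔh.
P₂ = 466900 + ½·1000·(0.5680² − 1.472²) − 1000·9.81·(+9.580) = 466900 + (-922.4) − (93980) = 372000 Pa.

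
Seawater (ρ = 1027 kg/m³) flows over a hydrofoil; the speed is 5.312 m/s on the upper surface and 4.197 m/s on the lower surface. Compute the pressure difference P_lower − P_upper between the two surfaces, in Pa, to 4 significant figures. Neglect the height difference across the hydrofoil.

ΔP ≈ 5444 Pa

With negligible Δh, P + ½ρv² is constant, so P_low − P_up = ½ρ(v_up² − v_low²).
ΔP = ½·1027·(5.312² − 4.197²) = 5444 Pa.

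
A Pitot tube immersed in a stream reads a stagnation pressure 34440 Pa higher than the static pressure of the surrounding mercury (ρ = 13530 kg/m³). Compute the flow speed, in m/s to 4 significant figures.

2.256 m/s

The dynamic pressure equals the rise in static pressure at the stagnation point: ΔP = ½ρv².
v = √(2ΔP/ρ) = √(2·34440/13530) = 2.256 m/s.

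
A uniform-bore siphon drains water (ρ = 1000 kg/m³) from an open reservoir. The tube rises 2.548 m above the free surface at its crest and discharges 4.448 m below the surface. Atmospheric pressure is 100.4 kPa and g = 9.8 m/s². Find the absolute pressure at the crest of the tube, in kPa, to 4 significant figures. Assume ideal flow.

P_top ≈ 31.84 kPa

The outlet speed comes from Torricelli: v = √(2g·4.448) = 9.337 m/s.
The bore is uniform, so the speed at the crest is the same v. Bernoulli surface→crest: P_atm = P_top + ½ρv² + ρg·h_top.
P_top = 100400 − ½·1000·9.337² − 1000·9.8·2.548 = 31840 Pa.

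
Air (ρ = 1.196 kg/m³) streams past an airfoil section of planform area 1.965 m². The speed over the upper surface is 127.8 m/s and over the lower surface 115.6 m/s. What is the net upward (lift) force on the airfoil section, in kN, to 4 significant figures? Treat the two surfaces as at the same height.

3.489 kN

The faster flow above has the lower pressure; Bernoulli (same height) gives ΔP = ½ρ(v_up² − v_low²).
ΔP = ½·1.196·(127.8² − 115.6²) = 1776 Pa.
Lift = ΔP · A = 1776 × 1.965 = 3489 N.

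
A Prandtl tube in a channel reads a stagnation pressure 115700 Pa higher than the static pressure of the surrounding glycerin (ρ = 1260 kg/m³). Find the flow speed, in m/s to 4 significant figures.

13.55 m/s

At the stagnation point the flow is brought to rest, so Bernoulli gives P_stag − P_static = ½ρv².
v = √(2ΔP/ρ) = √(2·115700/1260) = 13.55 m/s.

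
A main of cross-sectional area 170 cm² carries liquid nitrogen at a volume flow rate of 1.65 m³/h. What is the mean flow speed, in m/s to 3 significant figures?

Q = 1.65 m³/h = 0.000458 m³/s.
v = Q/A = 0.000458 / 0.0170 = 0.0270 m/s.

0.0270 m/s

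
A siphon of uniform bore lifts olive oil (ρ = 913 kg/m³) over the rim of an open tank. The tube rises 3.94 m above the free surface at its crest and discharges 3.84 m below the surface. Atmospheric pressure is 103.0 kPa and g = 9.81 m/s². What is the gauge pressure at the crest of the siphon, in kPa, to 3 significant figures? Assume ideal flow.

The outlet speed comes from Torricelli: v = √(2g·3.84) = 8.68 m/s.
Continuity keeps v the same throughout the tube; from surface to crest, P_atm + 0 = P_top + ½ρv² + ρg·h_top.
P_top = 103000 − ½·913·8.68² − 913·9.81·3.94 = 33300 Pa. So P_gauge = P_top − P_atm = -69700 Pa.

P_gauge ≈ -69.7 kPa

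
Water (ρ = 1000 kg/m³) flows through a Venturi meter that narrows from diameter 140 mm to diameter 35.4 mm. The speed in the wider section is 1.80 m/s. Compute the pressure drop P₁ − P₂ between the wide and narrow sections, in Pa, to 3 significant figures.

ΔP ≈ 395000 Pa

The volume flow rate is constant, so v₂ = (A₁/A₂)v₁ = (154/9.84)·1.80 = 28.2 m/s.
Bernoulli (h₁ = h₂): P₁ − P₂ = ½ρ(v₂² − v₁²).
P₁ − P₂ = ½·1000·(28.2² − 1.80²) = ½·1000·789 = 395000 Pa.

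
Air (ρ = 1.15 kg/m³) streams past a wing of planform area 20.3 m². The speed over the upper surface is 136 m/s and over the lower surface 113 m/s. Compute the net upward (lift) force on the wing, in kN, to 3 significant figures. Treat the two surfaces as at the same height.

The faster flow above has the lower pressure; Bernoulli (same height) gives ΔP = ½ρ(v_up² − v_low²).
ΔP = ½·1.15·(136² − 113²) = 3290 Pa.
Lift = ΔP · A = 3290 × 20.3 = 66800 N.

66.8 kN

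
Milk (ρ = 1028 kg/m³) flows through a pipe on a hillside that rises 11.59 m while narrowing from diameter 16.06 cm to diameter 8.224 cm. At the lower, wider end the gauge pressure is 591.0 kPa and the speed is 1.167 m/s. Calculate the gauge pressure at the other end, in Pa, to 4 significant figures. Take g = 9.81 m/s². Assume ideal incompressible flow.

P₂ ≈ 464600 Pa

The volume flow rate is constant, so v₂ = (A₁/A₂)v₁ = (202.6/53.12)·1.167 = 4.450 m/s.
Bernoulli: P₁ + ½ρv₁² + ρg h₁ = P₂ + ½ρv₂² + ρg h₂, so P₂ = P₁ + ½ρ(v₁² − v₂²) − ρg(h₂ − h₁).
P₂ = 591000 + ½·1028·(1.167² − 4.450²) − 1028·9.81·(+11.59) = 591000 + (-9480) − (116900) = 464600 Pa.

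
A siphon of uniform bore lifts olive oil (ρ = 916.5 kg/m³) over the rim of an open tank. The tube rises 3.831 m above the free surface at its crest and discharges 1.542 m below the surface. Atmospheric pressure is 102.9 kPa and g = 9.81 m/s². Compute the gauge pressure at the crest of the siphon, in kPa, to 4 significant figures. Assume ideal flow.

Bernoulli surface→outlet gives ½v² = g·h_out, so v = √(2·9.81·1.542) = 5.500 m/s.
The bore is uniform, so the speed at the crest is the same v. Bernoulli surface→crest: P_atm = P_top + ½ρv² + ρg·h_top.
P_top = 102900 − ½·916.5·5.500² − 916.5·9.81·3.831 = 54590 Pa. So P_gauge = P_top − P_atm = -48310 Pa.

P_gauge = -48.31 kPa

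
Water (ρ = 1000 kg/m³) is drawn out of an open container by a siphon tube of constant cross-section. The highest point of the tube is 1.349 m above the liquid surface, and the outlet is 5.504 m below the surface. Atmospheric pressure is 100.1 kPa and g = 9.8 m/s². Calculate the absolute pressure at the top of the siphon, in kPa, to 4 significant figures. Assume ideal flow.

The outlet speed comes from Torricelli: v = √(2g·5.504) = 10.39 m/s.
The bore is uniform, so the speed at the crest is the same v. Bernoulli surface→crest: P_atm = P_top + ½ρv² + ρg·h_top.
P_top = 100100 − ½·1000·10.39² − 1000·9.8·1.349 = 32940 Pa.

32.94 kPa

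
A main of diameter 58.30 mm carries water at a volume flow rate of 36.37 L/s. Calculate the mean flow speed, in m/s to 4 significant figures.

v ≈ 13.62 m/s

Q = 36.37 L/s = 0.03637 m³/s.
v = Q/A = 0.03637 / 0.002669 = 13.62 m/s.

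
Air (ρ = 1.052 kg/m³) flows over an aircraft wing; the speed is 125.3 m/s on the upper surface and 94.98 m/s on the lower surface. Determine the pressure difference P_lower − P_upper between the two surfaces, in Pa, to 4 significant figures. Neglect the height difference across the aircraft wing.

ΔP ≈ 3513 Pa

With negligible Δh, P + ½ρv² is constant, so P_low − P_up = ½ρ(v_up² − v_low²).
ΔP = ½·1.052·(125.3² − 94.98²) = 3513 Pa.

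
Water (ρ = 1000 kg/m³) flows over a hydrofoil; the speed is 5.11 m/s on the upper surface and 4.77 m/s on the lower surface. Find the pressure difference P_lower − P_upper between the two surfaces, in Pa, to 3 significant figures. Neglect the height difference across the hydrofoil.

With negligible Δh, P + ½ρv² is constant, so P_low − P_up = ½ρ(v_up² − v_low²).
ΔP = ½·1000·(5.11² − 4.77²) = 1680 Pa.

1680 Pa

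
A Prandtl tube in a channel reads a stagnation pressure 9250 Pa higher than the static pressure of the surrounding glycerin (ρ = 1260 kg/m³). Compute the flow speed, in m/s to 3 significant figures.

At the stagnation point the flow is brought to rest, so Bernoulli gives P_stag − P_static = ½ρv².
v = √(2ΔP/ρ) = √(2·9250/1260) = 3.83 m/s.

3.83 m/s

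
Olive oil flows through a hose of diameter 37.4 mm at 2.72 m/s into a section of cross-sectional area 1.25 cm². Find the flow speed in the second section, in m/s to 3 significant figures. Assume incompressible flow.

By continuity, v₂ = v₁·A₁/A₂ = 2.72·(11.0/1.25) = 23.9 m/s.

23.9 m/s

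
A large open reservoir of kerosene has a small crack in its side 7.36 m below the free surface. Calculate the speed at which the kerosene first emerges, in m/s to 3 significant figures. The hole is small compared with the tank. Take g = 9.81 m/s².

With the surface at rest and both surface and jet at atmospheric pressure, Bernoulli gives ρg h = ½ρv², so v = √(2gh) = √(2·9.81·7.36) = 12.0 m/s.

v ≈ 12.0 m/s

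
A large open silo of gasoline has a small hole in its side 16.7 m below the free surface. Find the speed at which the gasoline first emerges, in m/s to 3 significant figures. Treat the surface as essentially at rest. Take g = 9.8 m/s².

With the surface at rest and both surface and jet at atmospheric pressure, Bernoulli gives ρg h = ½ρv², so v = √(2gh) = √(2·9.8·16.7) = 18.1 m/s.

v = 18.1 m/s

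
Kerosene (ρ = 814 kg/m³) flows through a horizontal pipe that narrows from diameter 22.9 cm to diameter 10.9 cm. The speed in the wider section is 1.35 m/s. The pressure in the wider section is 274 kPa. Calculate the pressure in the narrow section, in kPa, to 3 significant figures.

Continuity gives A₁v₁ = A₂v₂, so v₂ = (412 cm²)/(93.3 cm²) × 1.35 m/s = 5.96 m/s.
Bernoulli (h₁ = h₂): P₁ − P₂ = ½ρ(v₂² − v₁²).
P₂ = P₁ − ½ρ(v₂² − v₁²) = 274000 − ½·814·(5.96² − 1.35²) = 274000 − 13700 = 260000 Pa.

P₂ ≈ 260 kPa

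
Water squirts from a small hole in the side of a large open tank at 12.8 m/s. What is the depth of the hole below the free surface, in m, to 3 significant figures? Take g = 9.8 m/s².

h ≈ 8.36 m

Inverting v = √(2gh) gives h = v² / 2g.
h = 12.8²/(2·9.8) = 164/19.60 = 8.36 m.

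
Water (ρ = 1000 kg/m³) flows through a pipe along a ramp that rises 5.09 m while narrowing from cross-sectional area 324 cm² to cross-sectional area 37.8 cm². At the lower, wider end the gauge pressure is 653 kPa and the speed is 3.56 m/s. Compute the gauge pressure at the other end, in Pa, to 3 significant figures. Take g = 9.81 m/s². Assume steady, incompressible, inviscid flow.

P₂ = 144000 Pa

Mass conservation (A₁v₁ = A₂v₂) gives v₂ = 3.56 × 324/37.8 = 30.5 m/s.
Applying Bernoulli between the two ends and solving for P₂: P₂ = P₁ + ½ρ(v₁² − v₂²) − ρgΔh.
P₂ = 653000 + ½·1000·(3.56² − 30.5²) − 1000·9.81·(+5.09) = 653000 + (-459000) − (49900) = 144000 Pa.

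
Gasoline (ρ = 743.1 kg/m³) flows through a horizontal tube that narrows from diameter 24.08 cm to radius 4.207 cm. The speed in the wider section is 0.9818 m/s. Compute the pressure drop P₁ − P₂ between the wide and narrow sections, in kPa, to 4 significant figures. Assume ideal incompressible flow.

ΔP ≈ 23.67 kPa

By continuity, v₂ = v₁·A₁/A₂ = 0.9818·(455.4/55.60) = 8.041 m/s.
With no height change, Bernoulli's equation is P₁ + ½ρv₁² = P₂ + ½ρv₂².
P₁ − P₂ = ½·743.1·(8.041² − 0.9818²) = ½·743.1·63.70 = 23670 Pa.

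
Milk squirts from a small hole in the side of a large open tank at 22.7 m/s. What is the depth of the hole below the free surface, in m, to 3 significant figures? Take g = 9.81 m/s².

For a small hole in a large open tank, ½v² = gh, giving h = v²/(2g).
h = 22.7²/(2·9.81) = 515/19.62 = 26.3 m.

h = 26.3 m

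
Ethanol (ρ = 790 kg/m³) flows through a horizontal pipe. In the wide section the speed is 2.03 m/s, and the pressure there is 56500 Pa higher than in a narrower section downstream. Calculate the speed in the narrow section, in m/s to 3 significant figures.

Horizontal Bernoulli: P₁ + ½ρv₁² = P₂ + ½ρv₂², so v₂² = v₁² + 2(P₁ − P₂)/ρ.
v₂ = √(2.03² + 2·56500/790) = √(4.12 + 143) = 12.1 m/s.

v₂ ≈ 12.1 m/s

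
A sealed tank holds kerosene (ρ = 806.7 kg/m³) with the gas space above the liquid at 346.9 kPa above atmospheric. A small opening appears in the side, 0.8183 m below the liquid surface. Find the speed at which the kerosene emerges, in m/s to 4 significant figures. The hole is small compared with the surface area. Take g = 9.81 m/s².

Take point 1 at the surface (v₁ ≈ 0) and point 2 at the hole (at atmospheric pressure). Bernoulli: P₁ + ρg h = P_atm + ½ρv₂².
With P₁ − P_atm = 346900 Pa, v₂ = √(2gh + 2ΔP/ρ) = √(2·9.81·0.8183 + 2·346900/806.7) = 29.60 m/s.

29.60 m/s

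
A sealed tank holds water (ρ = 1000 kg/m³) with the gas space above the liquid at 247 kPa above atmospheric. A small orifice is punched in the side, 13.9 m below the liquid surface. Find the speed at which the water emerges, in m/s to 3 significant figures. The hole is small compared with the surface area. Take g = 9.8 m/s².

27.7 m/s

Take point 1 at the surface (v₁ ≈ 0) and point 2 at the hole (at atmospheric pressure). Bernoulli: P₁ + ρg h = P_atm + ½ρv₂².
With P₁ − P_atm = 247000 Pa, v₂ = √(2gh + 2ΔP/ρ) = √(2·9.8·13.9 + 2·247000/1000) = 27.7 m/s.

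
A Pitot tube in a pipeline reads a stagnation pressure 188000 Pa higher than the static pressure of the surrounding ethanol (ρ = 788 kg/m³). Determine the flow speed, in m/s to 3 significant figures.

At the stagnation point the flow is brought to rest, so Bernoulli gives P_stag − P_static = ½ρv².
v = √(2ΔP/ρ) = √(2·188000/788) = 21.8 m/s.

v = 21.8 m/s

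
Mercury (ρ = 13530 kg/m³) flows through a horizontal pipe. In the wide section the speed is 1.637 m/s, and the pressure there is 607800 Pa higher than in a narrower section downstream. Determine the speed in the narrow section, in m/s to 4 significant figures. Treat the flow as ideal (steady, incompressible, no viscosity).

v₂ ≈ 9.619 m/s

Along the level pipe P + ½ρv² is conserved, hence v₂² = v₁² + 2(P₁ − P₂)/ρ.
v₂ = √(1.637² + 2·607800/13530) = √(2.680 + 89.84) = 9.619 m/s.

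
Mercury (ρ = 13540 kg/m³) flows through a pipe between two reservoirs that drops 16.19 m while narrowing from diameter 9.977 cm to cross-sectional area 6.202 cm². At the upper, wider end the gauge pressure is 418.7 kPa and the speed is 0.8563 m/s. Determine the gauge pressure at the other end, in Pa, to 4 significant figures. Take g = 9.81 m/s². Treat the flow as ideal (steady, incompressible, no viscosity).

P₂ ≈ 1785000 Pa

Continuity gives A₁v₁ = A₂v₂, so v₂ = (78.18 cm²)/(6.202 cm²) × 0.8563 m/s = 10.79 m/s.
Applying Bernoulli between the two ends and solving for P₂: P₂ = P₁ + ½ρ(v₁² − v₂²) − ρgΔh.
P₂ = 418700 + ½·13540·(0.8563² − 10.79²) − 13540·9.81·(−16.19) = 418700 + (-783800) − (-2150000) = 1785000 Pa.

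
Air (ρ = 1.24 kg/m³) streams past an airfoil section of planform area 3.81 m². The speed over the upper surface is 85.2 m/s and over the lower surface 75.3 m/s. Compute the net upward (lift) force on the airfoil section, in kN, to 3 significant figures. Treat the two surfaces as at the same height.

The faster flow above has the lower pressure; Bernoulli (same height) gives ΔP = ½ρ(v_up² − v_low²).
ΔP = ½·1.24·(85.2² − 75.3²) = 985 Pa.
Lift = ΔP · A = 985 × 3.81 = 3750 N.

F = 3.75 kN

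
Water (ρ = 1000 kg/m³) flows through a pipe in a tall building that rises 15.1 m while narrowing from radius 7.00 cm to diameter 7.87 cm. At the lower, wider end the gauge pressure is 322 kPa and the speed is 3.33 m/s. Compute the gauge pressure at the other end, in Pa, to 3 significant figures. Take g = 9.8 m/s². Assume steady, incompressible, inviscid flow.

The volume flow rate is constant, so v₂ = (A₁/A₂)v₁ = (154/48.6)·3.33 = 10.5 m/s.
Energy conservation along the streamline gives P₂ = P₁ − ½ρ(v₂² − v₁²) − ρg(h₂ − h₁).
P₂ = 322000 + ½·1000·(3.33² − 10.5²) − 1000·9.8·(+15.1) = 322000 + (-50000) − (148000) = 124000 Pa.

P₂ = 124000 Pa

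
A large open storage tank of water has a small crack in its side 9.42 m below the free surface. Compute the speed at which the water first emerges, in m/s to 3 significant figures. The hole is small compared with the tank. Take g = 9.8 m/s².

v ≈ 13.6 m/s

Torricelli's result v = √(2gh) gives v = √(2·9.8·9.42) = 13.6 m/s.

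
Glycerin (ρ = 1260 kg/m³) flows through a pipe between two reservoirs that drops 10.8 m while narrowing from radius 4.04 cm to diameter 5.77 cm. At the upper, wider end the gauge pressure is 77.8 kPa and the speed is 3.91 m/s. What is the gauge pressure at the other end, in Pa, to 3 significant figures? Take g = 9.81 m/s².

P₂ ≈ 184000 Pa

The volume flow rate is constant, so v₂ = (A₁/A₂)v₁ = (51.3/26.1)·3.91 = 7.67 m/s.
Bernoulli: P₁ + ½ρv₁² + ρg h₁ = P₂ + ½ρv₂² + ρg h₂, so P₂ = P₁ + ½ρ(v₁² − v₂²) − ρg(h₂ − h₁).
P₂ = 77800 + ½·1260·(3.91² − 7.67²) − 1260·9.81·(−10.8) = 77800 + (-27400) − (-133000) = 184000 Pa.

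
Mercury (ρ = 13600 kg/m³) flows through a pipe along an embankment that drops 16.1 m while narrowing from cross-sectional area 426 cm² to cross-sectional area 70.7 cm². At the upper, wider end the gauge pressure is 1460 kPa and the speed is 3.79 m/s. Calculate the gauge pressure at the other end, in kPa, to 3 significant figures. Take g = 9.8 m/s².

Mass conservation (A₁v₁ = A₂v₂) gives v₂ = 3.79 × 426/70.7 = 22.8 m/s.
Bernoulli: P₁ + ½ρv₁² + ρg h₁ = P₂ + ½ρv₂² + ρg h₂, so P₂ = P₁ + ½ρ(v₁² − v₂²) − ρg(h₂ − h₁).
P₂ = 1460000 + ½·13600·(3.79² − 22.8²) − 13600·9.8·(−16.1) = 1460000 + (-3450000) − (-2150000) = 157000 Pa.

157 kPa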